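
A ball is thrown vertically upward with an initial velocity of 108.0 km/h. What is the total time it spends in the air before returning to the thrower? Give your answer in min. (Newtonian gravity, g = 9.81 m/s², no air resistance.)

v₀ = 108.0 km/h × 0.2777777777777778 = 30.0 m/s
t_total = 2 × v₀ / g = 2 × 30.0 / 9.81 = 6.11621 s
t_total = 6.11621 s / 60.0 = 0.1019 min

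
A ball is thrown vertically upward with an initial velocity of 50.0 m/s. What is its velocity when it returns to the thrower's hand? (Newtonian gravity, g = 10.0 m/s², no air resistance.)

By conservation of energy (no air resistance), the ball returns to the throw height with the same speed as launch, but directed downward.
|v_ground| = v₀ = 50.0 m/s
v_ground = 50.0 m/s (downward)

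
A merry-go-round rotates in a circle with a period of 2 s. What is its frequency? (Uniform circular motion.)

f = 1/T = 1/2 = 0.5 Hz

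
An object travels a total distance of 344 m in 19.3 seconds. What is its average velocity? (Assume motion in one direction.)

v_avg = Δd / Δt = 344 / 19.3 = 17.82 m/s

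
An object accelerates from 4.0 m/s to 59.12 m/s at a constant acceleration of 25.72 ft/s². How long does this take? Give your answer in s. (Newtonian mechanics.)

a = 25.72 ft/s² × 0.3048 = 7.83946 m/s²
t = (v - v₀) / a = (59.12 - 4.0) / 7.83946 = 7.031 s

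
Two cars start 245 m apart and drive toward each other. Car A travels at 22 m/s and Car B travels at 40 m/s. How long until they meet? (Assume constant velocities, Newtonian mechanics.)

Combined speed: v_combined = 22 + 40 = 62 m/s
Time to meet: t = d/v_combined = 245/62 = 3.95 s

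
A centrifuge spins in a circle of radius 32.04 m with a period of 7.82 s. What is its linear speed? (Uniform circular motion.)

v = 2πr/T = 2π×32.04/7.82 = 25.74 m/s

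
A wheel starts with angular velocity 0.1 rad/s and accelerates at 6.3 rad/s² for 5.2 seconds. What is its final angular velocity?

ω = ω₀ + αt = 0.1 + 6.3 × 5.2 = 32.86 rad/s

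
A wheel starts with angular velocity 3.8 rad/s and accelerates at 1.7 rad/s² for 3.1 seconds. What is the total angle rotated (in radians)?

θ = ω₀t + ½αt² = 3.8×3.1 + ½×1.7×3.1² = 19.95 rad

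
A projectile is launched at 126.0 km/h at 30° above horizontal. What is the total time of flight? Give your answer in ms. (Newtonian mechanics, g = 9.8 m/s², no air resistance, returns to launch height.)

v₀ = 126.0 km/h × 0.2777777777777778 = 35.0 m/s
T = 2 × v₀ × sin(θ) / g = 2 × 35.0 × sin(30°) / 9.8 = 2 × 35.0 × 0.5 / 9.8 = 3.57143 s
T = 3.57143 s / 0.001 = 3571 ms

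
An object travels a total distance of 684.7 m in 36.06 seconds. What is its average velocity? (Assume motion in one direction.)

v_avg = Δd / Δt = 684.7 / 36.06 = 18.99 m/s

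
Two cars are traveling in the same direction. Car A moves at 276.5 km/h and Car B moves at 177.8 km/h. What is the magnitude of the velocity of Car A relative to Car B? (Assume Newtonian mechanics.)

v_rel = |v_A - v_B| = |276.5 - 177.8| = 98.7 km/h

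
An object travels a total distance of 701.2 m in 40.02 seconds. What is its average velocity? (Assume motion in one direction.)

v_avg = Δd / Δt = 701.2 / 40.02 = 17.52 m/s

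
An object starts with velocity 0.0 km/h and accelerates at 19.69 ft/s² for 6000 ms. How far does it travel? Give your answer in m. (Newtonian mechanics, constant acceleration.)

v₀ = 0.0 km/h × 0.2777777777777778 = 0.0 m/s
a = 19.69 ft/s² × 0.3048 = 6.00151 m/s²
t = 6000 ms × 0.001 = 6.0 s
d = v₀ × t + ½ × a × t² = 0.0 × 6.0 + 0.5 × 6.00151 × 6.0² = 108.0 m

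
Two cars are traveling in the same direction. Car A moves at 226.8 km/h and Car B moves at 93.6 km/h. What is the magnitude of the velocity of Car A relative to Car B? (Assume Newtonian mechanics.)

v_rel = |v_A - v_B| = |226.8 - 93.6| = 133.2 km/h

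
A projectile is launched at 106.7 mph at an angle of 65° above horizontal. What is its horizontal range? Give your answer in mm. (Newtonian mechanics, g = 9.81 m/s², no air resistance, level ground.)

v₀ = 106.7 mph × 0.44704 = 47.6992 m/s
R = v₀² × sin(2θ) / g = 47.6992² × sin(2 × 65°) / 9.81 = 2275.21 × 0.766044 / 9.81 = 177.667 m
R = 177.667 m / 0.001 = 177700 mm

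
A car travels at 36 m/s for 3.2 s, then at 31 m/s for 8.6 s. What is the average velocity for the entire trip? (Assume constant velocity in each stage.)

d₁ = v₁t₁ = 36 × 3.2 = 115.2 m
d₂ = v₂t₂ = 31 × 8.6 = 266.6 m
d_total = 381.8 m, t_total = 11.8 s
v_avg = d_total/t_total = 381.8/11.8 = 32.36 m/s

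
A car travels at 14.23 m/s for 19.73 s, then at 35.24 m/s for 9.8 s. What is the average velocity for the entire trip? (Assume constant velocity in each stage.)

d₁ = v₁t₁ = 14.23 × 19.73 = 280.7579 m
d₂ = v₂t₂ = 35.24 × 9.8 = 345.352 m
d_total = 626.1099 m, t_total = 29.53 s
v_avg = d_total/t_total = 626.1099/29.53 = 21.2 m/s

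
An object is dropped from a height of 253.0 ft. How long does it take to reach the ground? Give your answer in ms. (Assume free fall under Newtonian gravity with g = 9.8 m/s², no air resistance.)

h = 253.0 ft × 0.3048 = 77.1144 m
t = √(2h/g) = √(2 × 77.1144 / 9.8) = 3.96707 s
t = 3.96707 s / 0.001 = 3967 ms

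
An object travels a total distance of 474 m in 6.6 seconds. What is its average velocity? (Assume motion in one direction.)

v_avg = Δd / Δt = 474 / 6.6 = 71.82 m/s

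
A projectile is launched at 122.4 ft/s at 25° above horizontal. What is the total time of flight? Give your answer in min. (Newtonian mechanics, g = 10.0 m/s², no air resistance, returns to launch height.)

v₀ = 122.4 ft/s × 0.3048 = 37.3075 m/s
T = 2 × v₀ × sin(θ) / g = 2 × 37.3075 × sin(25°) / 10.0 = 2 × 37.3075 × 0.422618 / 10.0 = 3.15336 s
T = 3.15336 s / 60.0 = 0.05256 min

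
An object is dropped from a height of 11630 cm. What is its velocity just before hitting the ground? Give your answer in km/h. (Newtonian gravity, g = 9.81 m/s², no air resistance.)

h = 11630 cm × 0.01 = 116.3 m
v = √(2gh) = √(2 × 9.81 × 116.3) = 47.7683 m/s
v = 47.7683 m/s / 0.2777777777777778 = 172.0 km/h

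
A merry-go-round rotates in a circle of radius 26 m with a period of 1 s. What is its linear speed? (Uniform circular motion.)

v = 2πr/T = 2π×26/1 = 163.36 m/s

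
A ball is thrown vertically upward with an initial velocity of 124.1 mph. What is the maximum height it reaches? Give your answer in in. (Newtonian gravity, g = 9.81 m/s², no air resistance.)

v₀ = 124.1 mph × 0.44704 = 55.4777 m/s
h_max = v₀² / (2g) = 55.4777² / (2 × 9.81) = 3077.78 / 19.62 = 156.87 m
h_max = 156.87 m / 0.0254 = 6176 in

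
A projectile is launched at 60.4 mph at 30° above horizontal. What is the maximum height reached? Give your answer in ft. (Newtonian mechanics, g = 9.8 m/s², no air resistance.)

v₀ = 60.4 mph × 0.44704 = 27.0012 m/s
H = v₀² × sin²(θ) / (2g) = 27.0012² × sin(30°)² / (2 × 9.8) = 729.065 × 0.25 / 19.6 = 9.2993 m
H = 9.2993 m / 0.3048 = 30.51 ft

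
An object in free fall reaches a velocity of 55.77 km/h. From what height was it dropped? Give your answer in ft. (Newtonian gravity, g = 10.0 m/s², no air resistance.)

v = 55.77 km/h × 0.2777777777777778 = 15.4917 m/s
h = v² / (2g) = 15.4917² / (2 × 10.0) = 11.9996 m
h = 11.9996 m / 0.3048 = 39.37 ft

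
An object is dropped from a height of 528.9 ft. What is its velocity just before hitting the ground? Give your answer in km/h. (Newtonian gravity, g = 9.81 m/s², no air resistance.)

h = 528.9 ft × 0.3048 = 161.209 m
v = √(2gh) = √(2 × 9.81 × 161.209) = 56.2398 m/s
v = 56.2398 m/s / 0.2777777777777778 = 202.5 km/h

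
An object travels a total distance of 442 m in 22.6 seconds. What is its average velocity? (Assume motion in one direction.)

v_avg = Δd / Δt = 442 / 22.6 = 19.56 m/s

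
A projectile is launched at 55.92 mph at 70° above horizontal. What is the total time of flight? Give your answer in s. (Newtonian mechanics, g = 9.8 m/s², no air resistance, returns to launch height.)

v₀ = 55.92 mph × 0.44704 = 24.9985 m/s
T = 2 × v₀ × sin(θ) / g = 2 × 24.9985 × sin(70°) / 9.8 = 2 × 24.9985 × 0.939693 / 9.8 = 4.794 s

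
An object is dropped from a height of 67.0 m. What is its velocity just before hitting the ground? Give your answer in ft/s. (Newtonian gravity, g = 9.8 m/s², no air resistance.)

v = √(2gh) = √(2 × 9.8 × 67.0) = 36.2381 m/s
v = 36.2381 m/s / 0.3048 = 118.9 ft/s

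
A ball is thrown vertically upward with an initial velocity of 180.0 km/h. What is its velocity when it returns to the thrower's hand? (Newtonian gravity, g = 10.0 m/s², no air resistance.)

By conservation of energy (no air resistance), the ball returns to the throw height with the same speed as launch, but directed downward.
|v_ground| = v₀ = 180.0 km/h
v_ground = 180.0 km/h (downward)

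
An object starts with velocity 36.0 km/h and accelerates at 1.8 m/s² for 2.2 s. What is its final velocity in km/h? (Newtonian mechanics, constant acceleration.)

v₀ = 36.0 km/h × 0.2777777777777778 = 10.0 m/s
v = v₀ + a × t = 10.0 + 1.8 × 2.2 = 13.96 m/s
v = 13.96 m/s / 0.2777777777777778 = 50.26 km/h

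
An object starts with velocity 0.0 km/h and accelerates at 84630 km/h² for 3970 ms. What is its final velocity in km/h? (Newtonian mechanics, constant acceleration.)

v₀ = 0.0 km/h × 0.2777777777777778 = 0.0 m/s
a = 84630 km/h² × 7.716049382716049e-05 = 6.53009 m/s²
t = 3970 ms × 0.001 = 3.97 s
v = v₀ + a × t = 0.0 + 6.53009 × 3.97 = 25.9245 m/s
v = 25.9245 m/s / 0.2777777777777778 = 93.33 km/h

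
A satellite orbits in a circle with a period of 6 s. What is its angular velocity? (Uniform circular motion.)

ω = 2π/T = 2π/6 = 1.0472 rad/s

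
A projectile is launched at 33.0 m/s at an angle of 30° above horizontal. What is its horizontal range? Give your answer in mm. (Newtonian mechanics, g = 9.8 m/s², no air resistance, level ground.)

R = v₀² × sin(2θ) / g = 33.0² × sin(2 × 30°) / 9.8 = 1089.0 × 0.866025 / 9.8 = 96.2348 m
R = 96.2348 m / 0.001 = 96230 mm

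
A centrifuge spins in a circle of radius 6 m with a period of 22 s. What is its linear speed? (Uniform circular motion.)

v = 2πr/T = 2π×6/22 = 1.71 m/s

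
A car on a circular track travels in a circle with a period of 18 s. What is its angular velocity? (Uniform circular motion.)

ω = 2π/T = 2π/18 = 0.3491 rad/s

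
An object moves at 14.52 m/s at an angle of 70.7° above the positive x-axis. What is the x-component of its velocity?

vₓ = v cos(θ) = 14.52 × cos(70.7°) = 4.8 m/s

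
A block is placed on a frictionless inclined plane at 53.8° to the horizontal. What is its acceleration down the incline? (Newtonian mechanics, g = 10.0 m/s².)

a = g sin(θ) = 10.0 × sin(53.8°) = 10.0 × 0.807 = 8.07 m/s²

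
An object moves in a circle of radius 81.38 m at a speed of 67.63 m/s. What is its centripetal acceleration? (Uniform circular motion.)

a_c = v²/r = 67.63²/81.38 = 4573.8169/81.38 = 56.2 m/s²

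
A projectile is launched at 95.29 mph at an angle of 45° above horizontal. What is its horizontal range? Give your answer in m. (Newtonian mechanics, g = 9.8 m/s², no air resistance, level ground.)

v₀ = 95.29 mph × 0.44704 = 42.5984 m/s
R = v₀² × sin(2θ) / g = 42.5984² × sin(2 × 45°) / 9.8 = 1814.62 × 1.0 / 9.8 = 185.2 m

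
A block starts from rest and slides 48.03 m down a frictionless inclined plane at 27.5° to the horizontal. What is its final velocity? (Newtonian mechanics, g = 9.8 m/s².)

a = g sin(θ) = 9.8 × sin(27.5°) = 4.5251 m/s²
v = √(2ad) = √(2 × 4.5251 × 48.03) = 20.85 m/s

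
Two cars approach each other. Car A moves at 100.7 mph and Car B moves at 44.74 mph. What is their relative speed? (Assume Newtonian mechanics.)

v_rel = v_A + v_B = 100.7 + 44.74 = 145.44 mph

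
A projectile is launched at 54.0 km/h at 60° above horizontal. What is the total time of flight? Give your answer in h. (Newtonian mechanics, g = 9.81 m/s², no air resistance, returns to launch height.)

v₀ = 54.0 km/h × 0.2777777777777778 = 15.0 m/s
T = 2 × v₀ × sin(θ) / g = 2 × 15.0 × sin(60°) / 9.81 = 2 × 15.0 × 0.866025 / 9.81 = 2.64839 s
T = 2.64839 s / 3600.0 = 0.0007357 h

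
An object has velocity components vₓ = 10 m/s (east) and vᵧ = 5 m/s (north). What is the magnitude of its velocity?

|v| = √(vₓ² + vᵧ²) = √(10² + 5²) = √(125) = 11.18 m/s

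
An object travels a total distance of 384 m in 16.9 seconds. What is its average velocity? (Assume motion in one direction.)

v_avg = Δd / Δt = 384 / 16.9 = 22.72 m/s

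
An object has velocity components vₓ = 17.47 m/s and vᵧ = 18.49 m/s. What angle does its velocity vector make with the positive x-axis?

θ = arctan(vᵧ/vₓ) = arctan(18.49/17.47) = 46.62°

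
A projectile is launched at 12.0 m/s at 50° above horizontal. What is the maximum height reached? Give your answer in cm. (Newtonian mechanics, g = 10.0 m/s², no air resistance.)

H = v₀² × sin²(θ) / (2g) = 12.0² × sin(50°)² / (2 × 10.0) = 144.0 × 0.586824 / 20.0 = 4.22513 m
H = 4.22513 m / 0.01 = 422.5 cm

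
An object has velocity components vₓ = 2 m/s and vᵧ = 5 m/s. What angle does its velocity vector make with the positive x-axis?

θ = arctan(vᵧ/vₓ) = arctan(5/2) = 68.2°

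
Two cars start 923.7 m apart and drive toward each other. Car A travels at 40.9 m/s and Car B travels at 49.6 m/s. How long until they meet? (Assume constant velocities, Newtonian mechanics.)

Combined speed: v_combined = 40.9 + 49.6 = 90.5 m/s
Time to meet: t = d/v_combined = 923.7/90.5 = 10.21 s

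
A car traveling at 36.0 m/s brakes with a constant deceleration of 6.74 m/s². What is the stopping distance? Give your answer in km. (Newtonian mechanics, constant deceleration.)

d = v₀² / (2a) = 36.0² / (2 × 6.74) = 1296.0 / 13.48 = 96.1424 m
d = 96.1424 m / 1000.0 = 0.09614 km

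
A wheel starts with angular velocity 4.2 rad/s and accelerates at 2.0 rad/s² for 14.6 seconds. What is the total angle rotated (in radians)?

θ = ω₀t + ½αt² = 4.2×14.6 + ½×2.0×14.6² = 274.48 rad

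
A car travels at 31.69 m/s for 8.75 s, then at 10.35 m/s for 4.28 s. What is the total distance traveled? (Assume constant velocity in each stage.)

d₁ = v₁t₁ = 31.69 × 8.75 = 277.2875 m
d₂ = v₂t₂ = 10.35 × 4.28 = 44.298 m
d_total = 277.2875 + 44.298 = 321.59 m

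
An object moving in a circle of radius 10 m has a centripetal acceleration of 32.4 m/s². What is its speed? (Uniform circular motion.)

v = √(a_c × r) = √(32.4 × 10) = 18.0 m/s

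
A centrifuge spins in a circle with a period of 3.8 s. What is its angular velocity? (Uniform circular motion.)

ω = 2π/T = 2π/3.8 = 1.6535 rad/s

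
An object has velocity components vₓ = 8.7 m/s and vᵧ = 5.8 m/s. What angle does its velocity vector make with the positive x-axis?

θ = arctan(vᵧ/vₓ) = arctan(5.8/8.7) = 33.69°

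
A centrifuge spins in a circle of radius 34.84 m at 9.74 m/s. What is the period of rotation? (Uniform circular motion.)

T = 2πr/v = 2π×34.84/9.74 = 22.47 s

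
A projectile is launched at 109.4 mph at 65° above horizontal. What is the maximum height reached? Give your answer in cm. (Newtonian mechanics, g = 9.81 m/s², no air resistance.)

v₀ = 109.4 mph × 0.44704 = 48.9062 m/s
H = v₀² × sin²(θ) / (2g) = 48.9062² × sin(65°)² / (2 × 9.81) = 2391.82 × 0.821394 / 19.62 = 100.134 m
H = 100.134 m / 0.01 = 10010 cm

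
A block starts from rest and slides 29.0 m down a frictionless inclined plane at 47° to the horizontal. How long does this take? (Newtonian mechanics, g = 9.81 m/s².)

a = g sin(θ) = 9.81 × sin(47°) = 7.1746 m/s²
t = √(2d/a) = √(2 × 29.0 / 7.1746) = 2.84 s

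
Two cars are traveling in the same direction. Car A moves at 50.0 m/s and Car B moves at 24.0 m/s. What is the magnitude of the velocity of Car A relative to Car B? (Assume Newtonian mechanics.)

v_rel = |v_A - v_B| = |50.0 - 24.0| = 26.0 m/s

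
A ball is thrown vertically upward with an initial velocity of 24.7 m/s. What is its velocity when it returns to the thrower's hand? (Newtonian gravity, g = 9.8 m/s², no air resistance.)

By conservation of energy (no air resistance), the ball returns to the throw height with the same speed as launch, but directed downward.
|v_ground| = v₀ = 24.7 m/s
v_ground = 24.7 m/s (downward)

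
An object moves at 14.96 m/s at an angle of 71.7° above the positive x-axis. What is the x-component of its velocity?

vₓ = v cos(θ) = 14.96 × cos(71.7°) = 4.7 m/s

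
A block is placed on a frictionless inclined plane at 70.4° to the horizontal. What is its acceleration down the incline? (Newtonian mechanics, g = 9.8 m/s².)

a = g sin(θ) = 9.8 × sin(70.4°) = 9.8 × 0.9421 = 9.23 m/s²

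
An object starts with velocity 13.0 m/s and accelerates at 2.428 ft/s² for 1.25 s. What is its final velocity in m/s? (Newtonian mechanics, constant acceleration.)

a = 2.428 ft/s² × 0.3048 = 0.740054 m/s²
v = v₀ + a × t = 13.0 + 0.740054 × 1.25 = 13.93 m/s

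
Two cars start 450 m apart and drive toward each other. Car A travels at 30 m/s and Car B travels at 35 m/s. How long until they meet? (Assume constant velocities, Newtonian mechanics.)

Combined speed: v_combined = 30 + 35 = 65 m/s
Time to meet: t = d/v_combined = 450/65 = 6.92 s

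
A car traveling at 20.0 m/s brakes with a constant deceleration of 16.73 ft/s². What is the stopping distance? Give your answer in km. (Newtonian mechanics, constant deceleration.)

a = 16.73 ft/s² × 0.3048 = 5.0993 m/s²
d = v₀² / (2a) = 20.0² / (2 × 5.0993) = 400.0 / 10.1986 = 39.2211 m
d = 39.2211 m / 1000.0 = 0.03922 km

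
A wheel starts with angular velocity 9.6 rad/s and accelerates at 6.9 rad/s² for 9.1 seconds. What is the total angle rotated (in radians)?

θ = ω₀t + ½αt² = 9.6×9.1 + ½×6.9×9.1² = 373.05 rad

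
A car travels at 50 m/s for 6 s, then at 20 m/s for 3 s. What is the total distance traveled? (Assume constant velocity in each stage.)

d₁ = v₁t₁ = 50 × 6 = 300 m
d₂ = v₂t₂ = 20 × 3 = 60 m
d_total = 300 + 60 = 360 m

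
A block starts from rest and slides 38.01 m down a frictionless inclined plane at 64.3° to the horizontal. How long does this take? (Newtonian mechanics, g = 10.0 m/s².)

a = g sin(θ) = 10.0 × sin(64.3°) = 9.0108 m/s²
t = √(2d/a) = √(2 × 38.01 / 9.0108) = 2.9 s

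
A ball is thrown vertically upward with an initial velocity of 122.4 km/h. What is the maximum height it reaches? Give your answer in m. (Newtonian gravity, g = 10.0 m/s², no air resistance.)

v₀ = 122.4 km/h × 0.2777777777777778 = 34.0 m/s
h_max = v₀² / (2g) = 34.0² / (2 × 10.0) = 1156.0 / 20.0 = 57.8 m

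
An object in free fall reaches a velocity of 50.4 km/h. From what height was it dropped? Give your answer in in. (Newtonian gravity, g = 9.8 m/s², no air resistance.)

v = 50.4 km/h × 0.2777777777777778 = 14.0 m/s
h = v² / (2g) = 14.0² / (2 × 9.8) = 10.0 m
h = 10.0 m / 0.0254 = 393.7 in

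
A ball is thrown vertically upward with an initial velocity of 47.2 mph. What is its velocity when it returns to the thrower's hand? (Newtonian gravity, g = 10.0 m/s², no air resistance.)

By conservation of energy (no air resistance), the ball returns to the throw height with the same speed as launch, but directed downward.
|v_ground| = v₀ = 47.2 mph
v_ground = 47.2 mph (downward)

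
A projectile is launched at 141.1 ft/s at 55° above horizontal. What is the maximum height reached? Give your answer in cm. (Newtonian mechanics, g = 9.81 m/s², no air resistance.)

v₀ = 141.1 ft/s × 0.3048 = 43.0073 m/s
H = v₀² × sin²(θ) / (2g) = 43.0073² × sin(55°)² / (2 × 9.81) = 1849.63 × 0.67101 / 19.62 = 63.2579 m
H = 63.2579 m / 0.01 = 6326 cm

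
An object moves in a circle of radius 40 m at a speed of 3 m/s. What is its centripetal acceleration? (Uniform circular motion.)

a_c = v²/r = 3²/40 = 9/40 = 0.23 m/s²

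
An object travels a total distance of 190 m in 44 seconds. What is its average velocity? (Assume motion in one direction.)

v_avg = Δd / Δt = 190 / 44 = 4.32 m/s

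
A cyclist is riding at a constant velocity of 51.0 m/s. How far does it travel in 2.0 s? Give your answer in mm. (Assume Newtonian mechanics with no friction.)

d = v × t = 51.0 × 2.0 = 102.0 m
d = 102.0 m / 0.001 = 102000 mm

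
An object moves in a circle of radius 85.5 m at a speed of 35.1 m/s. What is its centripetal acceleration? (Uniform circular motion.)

a_c = v²/r = 35.1²/85.5 = 1232.01/85.5 = 14.41 m/s²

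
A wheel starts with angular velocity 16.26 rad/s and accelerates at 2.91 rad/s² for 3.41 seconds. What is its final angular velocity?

ω = ω₀ + αt = 16.26 + 2.91 × 3.41 = 26.18 rad/s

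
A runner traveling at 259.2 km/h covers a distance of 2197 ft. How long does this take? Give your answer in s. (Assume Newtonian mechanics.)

d = 2197 ft × 0.3048 = 669.646 m
v = 259.2 km/h × 0.2777777777777778 = 72.0 m/s
t = d / v = 669.646 / 72.0 = 9.301 s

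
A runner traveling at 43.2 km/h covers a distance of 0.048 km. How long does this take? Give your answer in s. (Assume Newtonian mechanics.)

d = 0.048 km × 1000.0 = 48.0 m
v = 43.2 km/h × 0.2777777777777778 = 12.0 m/s
t = d / v = 48.0 / 12.0 = 4.0 s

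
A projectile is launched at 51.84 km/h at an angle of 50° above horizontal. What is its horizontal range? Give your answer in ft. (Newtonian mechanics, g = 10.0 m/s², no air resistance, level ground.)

v₀ = 51.84 km/h × 0.2777777777777778 = 14.4 m/s
R = v₀² × sin(2θ) / g = 14.4² × sin(2 × 50°) / 10.0 = 207.36 × 0.984808 / 10.0 = 20.421 m
R = 20.421 m / 0.3048 = 67.0 ft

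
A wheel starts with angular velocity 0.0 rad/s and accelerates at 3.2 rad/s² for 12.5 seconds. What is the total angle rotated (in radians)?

θ = ω₀t + ½αt² = 0.0×12.5 + ½×3.2×12.5² = 250.0 rad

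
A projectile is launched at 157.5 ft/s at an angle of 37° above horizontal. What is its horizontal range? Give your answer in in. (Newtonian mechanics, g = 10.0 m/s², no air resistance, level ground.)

v₀ = 157.5 ft/s × 0.3048 = 48.006 m/s
R = v₀² × sin(2θ) / g = 48.006² × sin(2 × 37°) / 10.0 = 2304.58 × 0.961262 / 10.0 = 221.531 m
R = 221.531 m / 0.0254 = 8722 in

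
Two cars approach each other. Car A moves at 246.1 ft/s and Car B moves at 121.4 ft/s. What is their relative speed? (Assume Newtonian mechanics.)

v_rel = v_A + v_B = 246.1 + 121.4 = 367.5 ft/s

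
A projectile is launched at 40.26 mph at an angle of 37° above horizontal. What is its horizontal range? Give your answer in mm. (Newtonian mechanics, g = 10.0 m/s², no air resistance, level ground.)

v₀ = 40.26 mph × 0.44704 = 17.9978 m/s
R = v₀² × sin(2θ) / g = 17.9978² × sin(2 × 37°) / 10.0 = 323.921 × 0.961262 / 10.0 = 31.1373 m
R = 31.1373 m / 0.001 = 31140 mm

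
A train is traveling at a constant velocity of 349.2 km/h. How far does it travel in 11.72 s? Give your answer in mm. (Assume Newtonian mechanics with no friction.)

v = 349.2 km/h × 0.2777777777777778 = 97.0 m/s
d = v × t = 97.0 × 11.72 = 1136.84 m
d = 1136.84 m / 0.001 = 1137000 mm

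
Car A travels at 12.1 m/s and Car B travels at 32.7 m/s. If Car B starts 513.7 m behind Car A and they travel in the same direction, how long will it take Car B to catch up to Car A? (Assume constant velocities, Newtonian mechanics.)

Relative speed: v_rel = 32.7 - 12.1 = 20.6 m/s
Time to catch: t = d₀/v_rel = 513.7/20.6 = 24.94 s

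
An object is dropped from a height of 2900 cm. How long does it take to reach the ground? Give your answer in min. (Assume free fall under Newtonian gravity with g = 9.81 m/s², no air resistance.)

h = 2900 cm × 0.01 = 29.0 m
t = √(2h/g) = √(2 × 29.0 / 9.81) = 2.43153 s
t = 2.43153 s / 60.0 = 0.04053 min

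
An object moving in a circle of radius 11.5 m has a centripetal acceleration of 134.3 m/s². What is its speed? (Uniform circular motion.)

v = √(a_c × r) = √(134.3 × 11.5) = 39.3 m/s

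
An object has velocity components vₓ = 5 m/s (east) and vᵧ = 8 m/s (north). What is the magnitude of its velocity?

|v| = √(vₓ² + vᵧ²) = √(5² + 8²) = √(89) = 9.43 m/s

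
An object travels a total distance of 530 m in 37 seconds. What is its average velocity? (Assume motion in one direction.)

v_avg = Δd / Δt = 530 / 37 = 14.32 m/s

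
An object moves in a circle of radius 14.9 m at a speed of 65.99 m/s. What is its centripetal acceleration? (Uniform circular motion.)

a_c = v²/r = 65.99²/14.9 = 4354.6801/14.9 = 292.26 m/s²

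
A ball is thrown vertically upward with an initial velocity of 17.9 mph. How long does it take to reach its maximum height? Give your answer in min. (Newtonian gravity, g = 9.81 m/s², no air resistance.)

v₀ = 17.9 mph × 0.44704 = 8.00202 m/s
t_up = v₀ / g = 8.00202 / 9.81 = 0.8157 s
t_up = 0.8157 s / 60.0 = 0.01359 min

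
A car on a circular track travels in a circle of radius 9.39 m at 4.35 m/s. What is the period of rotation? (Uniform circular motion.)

T = 2πr/v = 2π×9.39/4.35 = 13.56 s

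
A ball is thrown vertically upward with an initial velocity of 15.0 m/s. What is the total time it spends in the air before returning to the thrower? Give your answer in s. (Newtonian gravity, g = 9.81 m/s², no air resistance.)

t_total = 2 × v₀ / g = 2 × 15.0 / 9.81 = 3.058 s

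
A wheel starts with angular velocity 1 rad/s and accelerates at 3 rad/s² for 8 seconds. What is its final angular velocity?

ω = ω₀ + αt = 1 + 3 × 8 = 25 rad/s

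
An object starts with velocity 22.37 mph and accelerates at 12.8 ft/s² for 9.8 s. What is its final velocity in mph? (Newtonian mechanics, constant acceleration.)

v₀ = 22.37 mph × 0.44704 = 10.0003 m/s
a = 12.8 ft/s² × 0.3048 = 3.90144 m/s²
v = v₀ + a × t = 10.0003 + 3.90144 × 9.8 = 48.2344 m/s
v = 48.2344 m/s / 0.44704 = 107.9 mph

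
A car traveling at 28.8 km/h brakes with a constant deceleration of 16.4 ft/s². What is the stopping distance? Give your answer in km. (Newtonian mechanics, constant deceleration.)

v₀ = 28.8 km/h × 0.2777777777777778 = 8.0 m/s
a = 16.4 ft/s² × 0.3048 = 4.99872 m/s²
d = v₀² / (2a) = 8.0² / (2 × 4.99872) = 64.0 / 9.99744 = 6.40164 m
d = 6.40164 m / 1000.0 = 0.006402 km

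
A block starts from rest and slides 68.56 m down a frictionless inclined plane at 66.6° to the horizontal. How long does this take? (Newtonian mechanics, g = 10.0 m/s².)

a = g sin(θ) = 10.0 × sin(66.6°) = 9.1775 m/s²
t = √(2d/a) = √(2 × 68.56 / 9.1775) = 3.87 s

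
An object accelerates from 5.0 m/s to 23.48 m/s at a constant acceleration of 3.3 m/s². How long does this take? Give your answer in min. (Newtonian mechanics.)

t = (v - v₀) / a = (23.48 - 5.0) / 3.3 = 5.6 s
t = 5.6 s / 60.0 = 0.09333 min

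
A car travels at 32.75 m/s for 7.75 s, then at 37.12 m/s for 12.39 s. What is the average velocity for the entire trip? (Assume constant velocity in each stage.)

d₁ = v₁t₁ = 32.75 × 7.75 = 253.8125 m
d₂ = v₂t₂ = 37.12 × 12.39 = 459.9168 m
d_total = 713.7293 m, t_total = 20.14 s
v_avg = d_total/t_total = 713.7293/20.14 = 35.44 m/s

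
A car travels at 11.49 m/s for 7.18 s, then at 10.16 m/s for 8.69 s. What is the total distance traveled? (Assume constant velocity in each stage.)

d₁ = v₁t₁ = 11.49 × 7.18 = 82.4982 m
d₂ = v₂t₂ = 10.16 × 8.69 = 88.2904 m
d_total = 82.4982 + 88.2904 = 170.79 m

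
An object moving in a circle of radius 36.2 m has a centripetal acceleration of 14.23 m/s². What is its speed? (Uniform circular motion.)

v = √(a_c × r) = √(14.23 × 36.2) = 22.7 m/s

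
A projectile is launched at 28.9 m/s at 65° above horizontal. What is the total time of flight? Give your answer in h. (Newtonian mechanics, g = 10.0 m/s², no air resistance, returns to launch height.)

T = 2 × v₀ × sin(θ) / g = 2 × 28.9 × sin(65°) / 10.0 = 2 × 28.9 × 0.906308 / 10.0 = 5.23846 s
T = 5.23846 s / 3600.0 = 0.001455 h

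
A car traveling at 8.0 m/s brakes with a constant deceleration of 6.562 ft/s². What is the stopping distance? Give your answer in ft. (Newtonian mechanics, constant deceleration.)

a = 6.562 ft/s² × 0.3048 = 2.0001 m/s²
d = v₀² / (2a) = 8.0² / (2 × 2.0001) = 64.0 / 4.0002 = 15.9992 m
d = 15.9992 m / 0.3048 = 52.49 ft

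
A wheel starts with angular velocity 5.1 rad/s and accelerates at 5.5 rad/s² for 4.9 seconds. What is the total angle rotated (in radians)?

θ = ω₀t + ½αt² = 5.1×4.9 + ½×5.5×4.9² = 91.02 rad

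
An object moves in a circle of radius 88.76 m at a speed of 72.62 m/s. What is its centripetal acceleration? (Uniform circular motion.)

a_c = v²/r = 72.62²/88.76 = 5273.6644/88.76 = 59.41 m/s²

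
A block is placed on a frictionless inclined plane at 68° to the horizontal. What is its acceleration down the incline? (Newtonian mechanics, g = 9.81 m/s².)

a = g sin(θ) = 9.81 × sin(68°) = 9.81 × 0.9272 = 9.1 m/s²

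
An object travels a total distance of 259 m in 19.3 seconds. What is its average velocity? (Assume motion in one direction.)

v_avg = Δd / Δt = 259 / 19.3 = 13.42 m/s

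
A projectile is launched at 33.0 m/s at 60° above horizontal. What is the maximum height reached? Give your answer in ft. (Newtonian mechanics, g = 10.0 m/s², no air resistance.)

H = v₀² × sin²(θ) / (2g) = 33.0² × sin(60°)² / (2 × 10.0) = 1089.0 × 0.75 / 20.0 = 40.8375 m
H = 40.8375 m / 0.3048 = 134.0 ft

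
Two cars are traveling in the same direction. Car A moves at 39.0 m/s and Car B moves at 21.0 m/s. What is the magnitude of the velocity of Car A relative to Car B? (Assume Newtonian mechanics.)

v_rel = |v_A - v_B| = |39.0 - 21.0| = 18.0 m/s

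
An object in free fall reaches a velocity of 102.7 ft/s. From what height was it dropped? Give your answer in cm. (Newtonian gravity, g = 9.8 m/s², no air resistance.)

v = 102.7 ft/s × 0.3048 = 31.303 m/s
h = v² / (2g) = 31.303² / (2 × 9.8) = 49.9938 m
h = 49.9938 m / 0.01 = 4999 cm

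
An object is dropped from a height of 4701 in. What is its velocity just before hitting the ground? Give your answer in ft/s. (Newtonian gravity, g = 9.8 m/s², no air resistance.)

h = 4701 in × 0.0254 = 119.405 m
v = √(2gh) = √(2 × 9.8 × 119.405) = 48.377 m/s
v = 48.377 m/s / 0.3048 = 158.7 ft/s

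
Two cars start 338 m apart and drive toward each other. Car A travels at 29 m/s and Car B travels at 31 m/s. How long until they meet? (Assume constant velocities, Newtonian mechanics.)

Combined speed: v_combined = 29 + 31 = 60 m/s
Time to meet: t = d/v_combined = 338/60 = 5.63 s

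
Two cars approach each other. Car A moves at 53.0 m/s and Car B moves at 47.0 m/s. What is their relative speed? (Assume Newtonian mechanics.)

v_rel = v_A + v_B = 53.0 + 47.0 = 100.0 m/s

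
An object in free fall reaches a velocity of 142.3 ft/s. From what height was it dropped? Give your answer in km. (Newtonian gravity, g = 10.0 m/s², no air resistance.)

v = 142.3 ft/s × 0.3048 = 43.373 m/s
h = v² / (2g) = 43.373² / (2 × 10.0) = 94.0609 m
h = 94.0609 m / 1000.0 = 0.09406 km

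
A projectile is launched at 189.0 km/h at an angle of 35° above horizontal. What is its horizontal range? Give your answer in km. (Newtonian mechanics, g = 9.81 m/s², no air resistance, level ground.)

v₀ = 189.0 km/h × 0.2777777777777778 = 52.5 m/s
R = v₀² × sin(2θ) / g = 52.5² × sin(2 × 35°) / 9.81 = 2756.25 × 0.939693 / 9.81 = 264.019 m
R = 264.019 m / 1000.0 = 0.264 km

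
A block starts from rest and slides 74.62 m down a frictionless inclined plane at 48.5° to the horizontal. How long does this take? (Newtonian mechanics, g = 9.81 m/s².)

a = g sin(θ) = 9.81 × sin(48.5°) = 7.3473 m/s²
t = √(2d/a) = √(2 × 74.62 / 7.3473) = 4.51 s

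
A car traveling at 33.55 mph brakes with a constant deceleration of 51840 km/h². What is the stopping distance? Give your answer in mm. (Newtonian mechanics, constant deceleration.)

v₀ = 33.55 mph × 0.44704 = 14.9982 m/s
a = 51840 km/h² × 7.716049382716049e-05 = 4.0 m/s²
d = v₀² / (2a) = 14.9982² / (2 × 4.0) = 224.946 / 8.0 = 28.1182 m
d = 28.1182 m / 0.001 = 28120 mm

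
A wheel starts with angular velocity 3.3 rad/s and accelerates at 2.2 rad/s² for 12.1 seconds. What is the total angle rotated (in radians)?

θ = ω₀t + ½αt² = 3.3×12.1 + ½×2.2×12.1² = 200.98 rad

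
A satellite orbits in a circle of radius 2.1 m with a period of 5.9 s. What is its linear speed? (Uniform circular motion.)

v = 2πr/T = 2π×2.1/5.9 = 2.24 m/s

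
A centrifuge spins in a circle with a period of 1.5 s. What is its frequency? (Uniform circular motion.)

f = 1/T = 1/1.5 = 0.6667 Hz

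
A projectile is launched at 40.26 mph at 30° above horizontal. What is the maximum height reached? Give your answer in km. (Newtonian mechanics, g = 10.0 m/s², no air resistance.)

v₀ = 40.26 mph × 0.44704 = 17.9978 m/s
H = v₀² × sin²(θ) / (2g) = 17.9978² × sin(30°)² / (2 × 10.0) = 323.921 × 0.25 / 20.0 = 4.04901 m
H = 4.04901 m / 1000.0 = 0.004049 km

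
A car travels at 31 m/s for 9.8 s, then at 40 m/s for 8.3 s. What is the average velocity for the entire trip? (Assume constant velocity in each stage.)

d₁ = v₁t₁ = 31 × 9.8 = 303.8 m
d₂ = v₂t₂ = 40 × 8.3 = 332.0 m
d_total = 635.8 m, t_total = 18.1 s
v_avg = d_total/t_total = 635.8/18.1 = 35.13 m/s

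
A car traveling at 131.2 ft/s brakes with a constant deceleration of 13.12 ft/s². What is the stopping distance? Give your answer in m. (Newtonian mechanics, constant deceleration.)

v₀ = 131.2 ft/s × 0.3048 = 39.9898 m/s
a = 13.12 ft/s² × 0.3048 = 3.99898 m/s²
d = v₀² / (2a) = 39.9898² / (2 × 3.99898) = 1599.18 / 7.99796 = 199.9 m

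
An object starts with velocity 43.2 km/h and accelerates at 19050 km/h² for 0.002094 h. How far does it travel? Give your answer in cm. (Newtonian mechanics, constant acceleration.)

v₀ = 43.2 km/h × 0.2777777777777778 = 12.0 m/s
a = 19050 km/h² × 7.716049382716049e-05 = 1.46991 m/s²
t = 0.002094 h × 3600.0 = 7.5384 s
d = v₀ × t + ½ × a × t² = 12.0 × 7.5384 + 0.5 × 1.46991 × 7.5384² = 132.226 m
d = 132.226 m / 0.01 = 13220 cm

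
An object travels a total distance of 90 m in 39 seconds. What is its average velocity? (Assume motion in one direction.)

v_avg = Δd / Δt = 90 / 39 = 2.31 m/s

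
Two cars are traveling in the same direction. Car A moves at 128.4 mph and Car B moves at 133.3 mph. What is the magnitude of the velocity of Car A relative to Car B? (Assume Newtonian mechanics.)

v_rel = |v_A - v_B| = |128.4 - 133.3| = 4.9 mph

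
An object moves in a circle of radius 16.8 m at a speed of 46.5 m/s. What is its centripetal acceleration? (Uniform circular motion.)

a_c = v²/r = 46.5²/16.8 = 2162.25/16.8 = 128.71 m/s²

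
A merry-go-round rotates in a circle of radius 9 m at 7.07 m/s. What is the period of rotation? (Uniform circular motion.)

T = 2πr/v = 2π×9/7.07 = 8.0 s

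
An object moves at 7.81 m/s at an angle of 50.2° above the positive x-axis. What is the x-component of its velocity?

vₓ = v cos(θ) = 7.81 × cos(50.2°) = 5.0 m/s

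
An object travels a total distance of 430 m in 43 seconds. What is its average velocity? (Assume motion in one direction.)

v_avg = Δd / Δt = 430 / 43 = 10.0 m/s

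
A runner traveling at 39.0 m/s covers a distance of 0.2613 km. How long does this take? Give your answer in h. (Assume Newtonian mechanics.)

d = 0.2613 km × 1000.0 = 261.3 m
t = d / v = 261.3 / 39.0 = 6.7 s
t = 6.7 s / 3600.0 = 0.001861 h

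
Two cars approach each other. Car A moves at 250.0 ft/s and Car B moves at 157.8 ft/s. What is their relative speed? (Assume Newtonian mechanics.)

v_rel = v_A + v_B = 250.0 + 157.8 = 407.8 ft/s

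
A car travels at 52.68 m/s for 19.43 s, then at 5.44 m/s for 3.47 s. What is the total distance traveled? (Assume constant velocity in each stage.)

d₁ = v₁t₁ = 52.68 × 19.43 = 1023.5724 m
d₂ = v₂t₂ = 5.44 × 3.47 = 18.8768 m
d_total = 1023.5724 + 18.8768 = 1042.45 m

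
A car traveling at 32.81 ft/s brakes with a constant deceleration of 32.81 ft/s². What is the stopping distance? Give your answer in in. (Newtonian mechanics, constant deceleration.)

v₀ = 32.81 ft/s × 0.3048 = 10.0005 m/s
a = 32.81 ft/s² × 0.3048 = 10.0005 m/s²
d = v₀² / (2a) = 10.0005² / (2 × 10.0005) = 100.01 / 20.001 = 5.00025 m
d = 5.00025 m / 0.0254 = 196.9 in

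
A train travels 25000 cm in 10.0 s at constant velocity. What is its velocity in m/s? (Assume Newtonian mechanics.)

d = 25000 cm × 0.01 = 250.0 m
v = d / t = 250.0 / 10.0 = 25.0 m/s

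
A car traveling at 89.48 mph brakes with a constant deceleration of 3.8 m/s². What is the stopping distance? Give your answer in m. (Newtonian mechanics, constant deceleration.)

v₀ = 89.48 mph × 0.44704 = 40.0011 m/s
d = v₀² / (2a) = 40.0011² / (2 × 3.8) = 1600.09 / 7.6 = 210.5 m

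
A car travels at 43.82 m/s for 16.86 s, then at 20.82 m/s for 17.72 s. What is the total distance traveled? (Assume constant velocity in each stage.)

d₁ = v₁t₁ = 43.82 × 16.86 = 738.8052 m
d₂ = v₂t₂ = 20.82 × 17.72 = 368.9304 m
d_total = 738.8052 + 368.9304 = 1107.74 m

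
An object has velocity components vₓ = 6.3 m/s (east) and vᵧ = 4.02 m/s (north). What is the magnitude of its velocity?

|v| = √(vₓ² + vᵧ²) = √(6.3² + 4.02²) = √(55.8504) = 7.47 m/s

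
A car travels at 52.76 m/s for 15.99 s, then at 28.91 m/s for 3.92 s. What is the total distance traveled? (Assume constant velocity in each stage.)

d₁ = v₁t₁ = 52.76 × 15.99 = 843.6324 m
d₂ = v₂t₂ = 28.91 × 3.92 = 113.3272 m
d_total = 843.6324 + 113.3272 = 956.96 m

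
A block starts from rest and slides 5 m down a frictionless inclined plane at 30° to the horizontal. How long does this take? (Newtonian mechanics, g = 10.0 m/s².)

a = g sin(θ) = 10.0 × sin(30°) = 5.0 m/s²
t = √(2d/a) = √(2 × 5 / 5.0) = 1.41 s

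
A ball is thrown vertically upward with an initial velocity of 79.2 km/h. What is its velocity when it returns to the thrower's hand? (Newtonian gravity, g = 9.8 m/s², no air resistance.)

By conservation of energy (no air resistance), the ball returns to the throw height with the same speed as launch, but directed downward.
|v_ground| = v₀ = 79.2 km/h
v_ground = 79.2 km/h (downward)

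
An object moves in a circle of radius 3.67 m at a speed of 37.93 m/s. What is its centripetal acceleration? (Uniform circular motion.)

a_c = v²/r = 37.93²/3.67 = 1438.6849/3.67 = 392.01 m/s²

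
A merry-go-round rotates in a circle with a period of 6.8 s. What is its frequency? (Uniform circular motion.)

f = 1/T = 1/6.8 = 0.1471 Hz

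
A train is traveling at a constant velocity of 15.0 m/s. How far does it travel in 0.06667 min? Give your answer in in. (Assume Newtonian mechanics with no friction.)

t = 0.06667 min × 60.0 = 4.0002 s
d = v × t = 15.0 × 4.0002 = 60.003 m
d = 60.003 m / 0.0254 = 2362 in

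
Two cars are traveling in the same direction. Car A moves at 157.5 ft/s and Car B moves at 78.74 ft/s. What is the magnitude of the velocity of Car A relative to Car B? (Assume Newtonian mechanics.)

v_rel = |v_A - v_B| = |157.5 - 78.74| = 78.76 ft/s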